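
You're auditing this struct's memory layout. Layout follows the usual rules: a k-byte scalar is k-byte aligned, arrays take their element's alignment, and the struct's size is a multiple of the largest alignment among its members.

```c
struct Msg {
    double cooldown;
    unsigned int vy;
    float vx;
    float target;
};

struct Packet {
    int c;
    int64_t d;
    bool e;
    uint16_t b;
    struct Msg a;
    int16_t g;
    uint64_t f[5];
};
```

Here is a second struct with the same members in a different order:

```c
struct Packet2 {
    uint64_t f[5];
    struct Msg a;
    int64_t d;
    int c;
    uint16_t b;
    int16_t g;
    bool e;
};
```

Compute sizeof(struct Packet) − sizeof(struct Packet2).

8

Msg: cooldown at 0 (size 8, align 8) → ends 8; vy at 8 (size 4, align 4) → ends 12; vx at 12 (size 4, align 4) → ends 16; target at 16 (size 4, align 4) → ends 20; tail pad 4 to reach multiple of 8; total 24 bytes, alignment 8
c at 0 (size 4, align 4) → ends 4
pad 4 to align 8 for d
d at 8 (size 8, align 8) → ends 16
e at 16 (size 1, align 1) → ends 17
pad 1 to align 2 for b
b at 18 (size 2, align 2) → ends 20
pad 4 to align 8 for a
a at 24 (size 24, align 8) → ends 48
g at 48 (size 2, align 2) → ends 50
pad 6 to align 8 for f
f at 56 (size 40, align 8) → ends 96
total 96 bytes, alignment 8
— Packet2 —
f at 0 (size 40, align 8) → ends 40
a at 40 (size 24, align 8) → ends 64
d at 64 (size 8, align 8) → ends 72
c at 72 (size 4, align 4) → ends 76
b at 76 (size 2, align 2) → ends 78
g at 78 (size 2, align 2) → ends 80
e at 80 (size 1, align 1) → ends 81
tail pad 7 to reach multiple of 8
total 88 bytes, alignment 8
96 − 88 = 8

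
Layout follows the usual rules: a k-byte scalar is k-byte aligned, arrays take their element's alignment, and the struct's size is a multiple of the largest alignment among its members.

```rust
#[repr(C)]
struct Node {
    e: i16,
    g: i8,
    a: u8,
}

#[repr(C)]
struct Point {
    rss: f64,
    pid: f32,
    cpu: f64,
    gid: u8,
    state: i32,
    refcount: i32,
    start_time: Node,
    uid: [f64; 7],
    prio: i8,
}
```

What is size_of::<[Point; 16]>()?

Node: e at 0 (size 2, align 2) → ends 2; g at 2 (size 1, align 1) → ends 3; a at 3 (size 1, align 1) → ends 4; total 4 bytes, alignment 2
rss at 0 (size 8, align 8) → ends 8
pid at 8 (size 4, align 4) → ends 12
pad 4 to align 8 for cpu
cpu at 16 (size 8, align 8) → ends 24
gid at 24 (size 1, align 1) → ends 25
pad 3 to align 4 for state
state at 28 (size 4, align 4) → ends 32
refcount at 32 (size 4, align 4) → ends 36
start_time at 36 (size 4, align 2) → ends 40
uid at 40 (size 56, align 8) → ends 96
prio at 96 (size 1, align 1) → ends 97
tail pad 7 to reach multiple of 8
total 104 bytes, alignment 8
array of 16: 16 × 104 = 1664

1664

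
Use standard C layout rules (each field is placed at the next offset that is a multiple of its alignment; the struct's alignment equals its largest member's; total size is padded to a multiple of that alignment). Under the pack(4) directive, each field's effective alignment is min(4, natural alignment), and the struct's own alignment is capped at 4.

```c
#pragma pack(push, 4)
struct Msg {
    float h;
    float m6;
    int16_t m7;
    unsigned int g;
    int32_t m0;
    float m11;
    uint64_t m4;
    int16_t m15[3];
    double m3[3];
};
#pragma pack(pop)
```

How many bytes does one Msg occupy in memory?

64

@0: h [4B, align 4] → 4
@4: m6 [4B, align 4] → 8
@8: m7 [2B, align 2] → 10
+2 pad (align 4)
@12: g [4B, align 4] → 16
@16: m0 [4B, align 4] → 20
@20: m11 [4B, align 4] → 24
@24: m4 [8B, align 4] → 32
@32: m15 [6B, align 2] → 38
+2 pad (align 4)
@40: m3 [24B, align 4] → 64
size 64, align 4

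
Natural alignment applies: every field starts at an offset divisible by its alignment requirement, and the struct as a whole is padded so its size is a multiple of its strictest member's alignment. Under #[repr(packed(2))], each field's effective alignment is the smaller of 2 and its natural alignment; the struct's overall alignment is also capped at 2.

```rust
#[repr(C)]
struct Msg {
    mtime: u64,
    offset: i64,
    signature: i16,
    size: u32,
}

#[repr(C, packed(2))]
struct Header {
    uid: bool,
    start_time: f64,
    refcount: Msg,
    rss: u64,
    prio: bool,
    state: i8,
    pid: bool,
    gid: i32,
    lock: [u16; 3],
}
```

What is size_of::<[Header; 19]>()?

1064

Msg: 0..8  mtime  (8B, 8-aligned); 8..16  offset  (8B, 8-aligned); 16..18  signature  (2B, 2-aligned); 18..20  -- padding (2B); 20..24  size  (4B, 4-aligned); sizeof = 24, alignof = 8
0..1  uid  (1B, 1-aligned)
1..2  -- padding (1B)
2..10  start_time  (8B, 2-aligned)
10..34  refcount  (24B, 2-aligned)
34..42  rss  (8B, 2-aligned)
42..43  prio  (1B, 1-aligned)
43..44  state  (1B, 1-aligned)
44..45  pid  (1B, 1-aligned)
45..46  -- padding (1B)
46..50  gid  (4B, 2-aligned)
50..56  lock  (6B, 2-aligned)
sizeof = 56, alignof = 2
array of 19: 19 × 56 = 1064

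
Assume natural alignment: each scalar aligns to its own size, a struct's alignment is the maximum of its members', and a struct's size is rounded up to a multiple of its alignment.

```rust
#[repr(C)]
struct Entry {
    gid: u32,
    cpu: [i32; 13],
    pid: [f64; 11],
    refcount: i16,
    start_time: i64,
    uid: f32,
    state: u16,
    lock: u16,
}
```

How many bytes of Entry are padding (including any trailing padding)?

6

gid at 0 (size 4, align 4) → ends 4
cpu at 4 (size 52, align 4) → ends 56
pid at 56 (size 88, align 8) → ends 144
refcount at 144 (size 2, align 2) → ends 146
pad 6 to align 8 for start_time
start_time at 152 (size 8, align 8) → ends 160
uid at 160 (size 4, align 4) → ends 164
state at 164 (size 2, align 2) → ends 166
lock at 166 (size 2, align 2) → ends 168
total 168 bytes, alignment 8
data bytes 162, size 168 → padding 6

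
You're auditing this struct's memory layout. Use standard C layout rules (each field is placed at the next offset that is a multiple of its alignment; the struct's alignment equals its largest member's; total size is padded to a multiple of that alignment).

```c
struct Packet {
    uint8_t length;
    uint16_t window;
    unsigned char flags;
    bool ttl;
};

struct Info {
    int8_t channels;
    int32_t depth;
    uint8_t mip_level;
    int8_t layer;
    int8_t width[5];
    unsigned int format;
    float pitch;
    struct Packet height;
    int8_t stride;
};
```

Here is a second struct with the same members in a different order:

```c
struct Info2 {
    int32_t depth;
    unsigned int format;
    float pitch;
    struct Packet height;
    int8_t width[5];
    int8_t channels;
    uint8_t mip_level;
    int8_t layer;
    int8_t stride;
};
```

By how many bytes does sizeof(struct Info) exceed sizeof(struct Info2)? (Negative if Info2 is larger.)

4

Packet: 0..1  length  (1B, 1-aligned); 1..2  -- padding (1B); 2..4  window  (2B, 2-aligned); 4..5  flags  (1B, 1-aligned); 5..6  ttl  (1B, 1-aligned); sizeof = 6, alignof = 2
0..1  channels  (1B, 1-aligned)
1..4  -- padding (3B)
4..8  depth  (4B, 4-aligned)
8..9  mip_level  (1B, 1-aligned)
9..10  layer  (1B, 1-aligned)
10..15  width  (5B, 1-aligned)
15..16  -- padding (1B)
16..20  format  (4B, 4-aligned)
20..24  pitch  (4B, 4-aligned)
24..30  height  (6B, 2-aligned)
30..31  stride  (1B, 1-aligned)
31..32  -- tail padding (1B)
sizeof = 32, alignof = 4
— Info2 —
0..4  depth  (4B, 4-aligned)
4..8  format  (4B, 4-aligned)
8..12  pitch  (4B, 4-aligned)
12..18  height  (6B, 2-aligned)
18..23  width  (5B, 1-aligned)
23..24  channels  (1B, 1-aligned)
24..25  mip_level  (1B, 1-aligned)
25..26  layer  (1B, 1-aligned)
26..27  stride  (1B, 1-aligned)
27..28  -- tail padding (1B)
sizeof = 28, alignof = 4
32 − 28 = 4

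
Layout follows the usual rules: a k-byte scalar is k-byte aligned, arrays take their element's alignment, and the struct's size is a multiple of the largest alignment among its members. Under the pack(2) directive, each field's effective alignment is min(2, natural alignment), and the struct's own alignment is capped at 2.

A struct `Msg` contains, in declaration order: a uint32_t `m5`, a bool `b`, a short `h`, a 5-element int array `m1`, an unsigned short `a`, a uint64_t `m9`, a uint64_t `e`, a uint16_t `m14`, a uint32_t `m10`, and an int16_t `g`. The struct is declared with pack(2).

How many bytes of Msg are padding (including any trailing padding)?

1

0..4  m5  (4B, 2-aligned)
4..5  b  (1B, 1-aligned)
5..6  -- padding (1B)
6..8  h  (2B, 2-aligned)
8..28  m1  (20B, 2-aligned)
28..30  a  (2B, 2-aligned)
30..38  m9  (8B, 2-aligned)
38..46  e  (8B, 2-aligned)
46..48  m14  (2B, 2-aligned)
48..52  m10  (4B, 2-aligned)
52..54  g  (2B, 2-aligned)
sizeof = 54, alignof = 2
data bytes 53, size 54 → padding 1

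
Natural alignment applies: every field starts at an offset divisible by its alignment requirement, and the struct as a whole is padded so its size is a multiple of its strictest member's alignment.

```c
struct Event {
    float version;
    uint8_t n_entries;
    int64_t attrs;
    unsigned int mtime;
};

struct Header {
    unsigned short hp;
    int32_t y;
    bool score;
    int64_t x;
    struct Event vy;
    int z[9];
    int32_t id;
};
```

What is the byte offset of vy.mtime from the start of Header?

40

Event: version at 0 (size 4, align 4) → ends 4; n_entries at 4 (size 1, align 1) → ends 5; pad 3 to align 8 for attrs; attrs at 8 (size 8, align 8) → ends 16; mtime at 16 (size 4, align 4) → ends 20; tail pad 4 to reach multiple of 8; total 24 bytes, alignment 8
hp at 0 (size 2, align 2) → ends 2
pad 2 to align 4 for y
y at 4 (size 4, align 4) → ends 8
score at 8 (size 1, align 1) → ends 9
pad 7 to align 8 for x
x at 16 (size 8, align 8) → ends 24
vy at 24 (size 24, align 8) → ends 48
within Event: mtime at 16
24 + 16 = 40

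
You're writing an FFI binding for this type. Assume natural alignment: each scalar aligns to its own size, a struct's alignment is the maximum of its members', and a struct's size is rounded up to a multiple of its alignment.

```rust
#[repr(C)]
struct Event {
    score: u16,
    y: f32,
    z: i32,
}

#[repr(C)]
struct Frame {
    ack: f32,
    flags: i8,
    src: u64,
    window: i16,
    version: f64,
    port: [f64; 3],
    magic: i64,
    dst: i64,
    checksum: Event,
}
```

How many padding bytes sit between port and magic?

Event: @0: score [2B, align 2] → 2; +2 pad (align 4); @4: y [4B, align 4] → 8; @8: z [4B, align 4] → 12; size 12, align 4
@0: ack [4B, align 4] → 4
@4: flags [1B, align 1] → 5
+3 pad (align 8)
@8: src [8B, align 8] → 16
@16: window [2B, align 2] → 18
+6 pad (align 8)
@24: version [8B, align 8] → 32
@32: port [24B, align 8] → 56
@56: magic [8B, align 8] → 64

0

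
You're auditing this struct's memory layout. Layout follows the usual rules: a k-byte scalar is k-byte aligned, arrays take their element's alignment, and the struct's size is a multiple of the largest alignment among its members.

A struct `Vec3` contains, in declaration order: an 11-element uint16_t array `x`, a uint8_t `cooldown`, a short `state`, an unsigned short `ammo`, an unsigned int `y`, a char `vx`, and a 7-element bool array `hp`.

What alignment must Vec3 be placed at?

member alignments: x=2, cooldown=1, state=2, ammo=2, y=4, vx=1, hp=1
max = 4

4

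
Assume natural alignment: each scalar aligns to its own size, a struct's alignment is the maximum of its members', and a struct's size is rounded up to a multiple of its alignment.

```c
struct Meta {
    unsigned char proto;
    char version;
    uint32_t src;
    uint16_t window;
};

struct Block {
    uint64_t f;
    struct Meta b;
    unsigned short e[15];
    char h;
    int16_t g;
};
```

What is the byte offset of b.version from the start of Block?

Meta: @0: proto [1B, align 1] → 1; @1: version [1B, align 1] → 2; +2 pad (align 4); @4: src [4B, align 4] → 8; @8: window [2B, align 2] → 10; +2 tail pad (align 4); size 12, align 4
@0: f [8B, align 8] → 8
@8: b [12B, align 4] → 20
within Meta: version at 1
8 + 1 = 9

9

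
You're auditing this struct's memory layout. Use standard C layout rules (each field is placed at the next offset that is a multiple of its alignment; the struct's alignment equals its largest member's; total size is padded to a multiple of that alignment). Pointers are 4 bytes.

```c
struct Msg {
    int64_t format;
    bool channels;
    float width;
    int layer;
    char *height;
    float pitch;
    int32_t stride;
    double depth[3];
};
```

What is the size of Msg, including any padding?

56 bytes

@0: format [8B, align 8] → 8
@8: channels [1B, align 1] → 9
+3 pad (align 4)
@12: width [4B, align 4] → 16
@16: layer [4B, align 4] → 20
@20: height [4B, align 4] → 24
@24: pitch [4B, align 4] → 28
@28: stride [4B, align 4] → 32
@32: depth [24B, align 8] → 56
size 56, align 8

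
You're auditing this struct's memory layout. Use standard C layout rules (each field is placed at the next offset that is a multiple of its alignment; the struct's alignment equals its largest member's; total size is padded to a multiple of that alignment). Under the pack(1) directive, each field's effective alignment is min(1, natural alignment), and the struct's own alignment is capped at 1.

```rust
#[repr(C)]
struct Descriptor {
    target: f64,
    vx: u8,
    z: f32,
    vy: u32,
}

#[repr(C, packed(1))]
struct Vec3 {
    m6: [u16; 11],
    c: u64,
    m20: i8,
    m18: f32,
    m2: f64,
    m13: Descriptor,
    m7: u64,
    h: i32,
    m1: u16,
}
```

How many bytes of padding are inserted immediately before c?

Descriptor: target at 0 (size 8, align 8) → ends 8; vx at 8 (size 1, align 1) → ends 9; pad 3 to align 4 for z; z at 12 (size 4, align 4) → ends 16; vy at 16 (size 4, align 4) → ends 20; tail pad 4 to reach multiple of 8; total 24 bytes, alignment 8
m6 at 0 (size 22, align 1) → ends 22
c at 22 (size 8, align 1) → ends 30

0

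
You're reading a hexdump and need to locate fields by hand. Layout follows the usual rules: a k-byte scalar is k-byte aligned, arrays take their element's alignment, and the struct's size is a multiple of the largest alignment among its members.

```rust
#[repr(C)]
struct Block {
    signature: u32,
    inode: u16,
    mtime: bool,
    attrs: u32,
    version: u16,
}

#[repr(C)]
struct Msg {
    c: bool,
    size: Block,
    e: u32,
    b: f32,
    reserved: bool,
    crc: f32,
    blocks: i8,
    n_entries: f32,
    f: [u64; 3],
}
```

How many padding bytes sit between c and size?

3

Block: @0: signature [4B, align 4] → 4; @4: inode [2B, align 2] → 6; @6: mtime [1B, align 1] → 7; +1 pad (align 4); @8: attrs [4B, align 4] → 12; @12: version [2B, align 2] → 14; +2 tail pad (align 4); size 16, align 4
@0: c [1B, align 1] → 1
+3 pad (align 4)
@4: size [16B, align 4] → 20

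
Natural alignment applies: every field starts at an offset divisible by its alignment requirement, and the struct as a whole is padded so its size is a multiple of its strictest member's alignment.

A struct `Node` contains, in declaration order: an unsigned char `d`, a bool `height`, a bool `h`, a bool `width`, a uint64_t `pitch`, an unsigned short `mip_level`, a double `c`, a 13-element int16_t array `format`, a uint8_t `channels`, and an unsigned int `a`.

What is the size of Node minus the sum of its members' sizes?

0..1  d  (1B, 1-aligned)
1..2  height  (1B, 1-aligned)
2..3  h  (1B, 1-aligned)
3..4  width  (1B, 1-aligned)
4..8  -- padding (4B)
8..16  pitch  (8B, 8-aligned)
16..18  mip_level  (2B, 2-aligned)
18..24  -- padding (6B)
24..32  c  (8B, 8-aligned)
32..58  format  (26B, 2-aligned)
58..59  channels  (1B, 1-aligned)
59..60  -- padding (1B)
60..64  a  (4B, 4-aligned)
sizeof = 64, alignof = 8
data bytes 53, size 64 → padding 11

11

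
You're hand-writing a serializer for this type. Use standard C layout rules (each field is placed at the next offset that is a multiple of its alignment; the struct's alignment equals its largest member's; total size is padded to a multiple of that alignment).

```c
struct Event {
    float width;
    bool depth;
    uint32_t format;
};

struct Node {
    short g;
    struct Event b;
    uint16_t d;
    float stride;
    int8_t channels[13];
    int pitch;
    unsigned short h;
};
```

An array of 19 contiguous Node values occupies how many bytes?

Event: width at 0 (size 4, align 4) → ends 4; depth at 4 (size 1, align 1) → ends 5; pad 3 to align 4 for format; format at 8 (size 4, align 4) → ends 12; total 12 bytes, alignment 4
g at 0 (size 2, align 2) → ends 2
pad 2 to align 4 for b
b at 4 (size 12, align 4) → ends 16
d at 16 (size 2, align 2) → ends 18
pad 2 to align 4 for stride
stride at 20 (size 4, align 4) → ends 24
channels at 24 (size 13, align 1) → ends 37
pad 3 to align 4 for pitch
pitch at 40 (size 4, align 4) → ends 44
h at 44 (size 2, align 2) → ends 46
tail pad 2 to reach multiple of 4
total 48 bytes, alignment 4
array of 19: 19 × 48 = 912

912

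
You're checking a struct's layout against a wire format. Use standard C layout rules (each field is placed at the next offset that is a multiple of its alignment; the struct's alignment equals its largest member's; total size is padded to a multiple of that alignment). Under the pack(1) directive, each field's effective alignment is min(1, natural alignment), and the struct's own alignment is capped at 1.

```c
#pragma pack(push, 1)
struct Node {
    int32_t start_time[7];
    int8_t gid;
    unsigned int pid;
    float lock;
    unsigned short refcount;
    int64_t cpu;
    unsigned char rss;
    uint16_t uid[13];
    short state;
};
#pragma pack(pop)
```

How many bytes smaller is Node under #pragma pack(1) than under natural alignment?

12

natural layout:
  start_time at 0 (size 28, align 4) → ends 28
  gid at 28 (size 1, align 1) → ends 29
  pad 3 to align 4 for pid
  pid at 32 (size 4, align 4) → ends 36
  lock at 36 (size 4, align 4) → ends 40
  refcount at 40 (size 2, align 2) → ends 42
  pad 6 to align 8 for cpu
  cpu at 48 (size 8, align 8) → ends 56
  rss at 56 (size 1, align 1) → ends 57
  pad 1 to align 2 for uid
  uid at 58 (size 26, align 2) → ends 84
  state at 84 (size 2, align 2) → ends 86
  tail pad 2 to reach multiple of 8
  total 88 bytes, alignment 8
packed(1) layout:
  start_time at 0 (size 28, align 1) → ends 28
  gid at 28 (size 1, align 1) → ends 29
  pid at 29 (size 4, align 1) → ends 33
  lock at 33 (size 4, align 1) → ends 37
  refcount at 37 (size 2, align 1) → ends 39
  cpu at 39 (size 8, align 1) → ends 47
  rss at 47 (size 1, align 1) → ends 48
  uid at 48 (size 26, align 1) → ends 74
  state at 74 (size 2, align 1) → ends 76
  total 76 bytes, alignment 1
88 − 76 = 12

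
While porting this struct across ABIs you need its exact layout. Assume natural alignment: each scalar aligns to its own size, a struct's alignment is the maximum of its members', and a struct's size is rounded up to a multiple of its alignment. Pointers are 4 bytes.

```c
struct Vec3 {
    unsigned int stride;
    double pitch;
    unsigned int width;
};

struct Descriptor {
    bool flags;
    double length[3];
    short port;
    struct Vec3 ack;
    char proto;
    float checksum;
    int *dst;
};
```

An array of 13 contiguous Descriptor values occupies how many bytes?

1040

Vec3: 0..4  stride  (4B, 4-aligned); 4..8  -- padding (4B); 8..16  pitch  (8B, 8-aligned); 16..20  width  (4B, 4-aligned); 20..24  -- tail padding (4B); sizeof = 24, alignof = 8
0..1  flags  (1B, 1-aligned)
1..8  -- padding (7B)
8..32  length  (24B, 8-aligned)
32..34  port  (2B, 2-aligned)
34..40  -- padding (6B)
40..64  ack  (24B, 8-aligned)
64..65  proto  (1B, 1-aligned)
65..68  -- padding (3B)
68..72  checksum  (4B, 4-aligned)
72..76  dst  (4B, 4-aligned)
76..80  -- tail padding (4B)
sizeof = 80, alignof = 8
array of 13: 13 × 80 = 1040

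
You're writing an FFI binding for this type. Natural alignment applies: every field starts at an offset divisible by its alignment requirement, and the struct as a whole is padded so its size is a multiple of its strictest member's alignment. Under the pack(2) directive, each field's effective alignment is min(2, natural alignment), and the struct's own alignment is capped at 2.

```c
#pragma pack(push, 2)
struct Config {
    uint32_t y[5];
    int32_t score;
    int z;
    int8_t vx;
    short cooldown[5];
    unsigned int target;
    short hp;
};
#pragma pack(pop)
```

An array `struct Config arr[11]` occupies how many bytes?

y at 0 (size 20, align 2) → ends 20
score at 20 (size 4, align 2) → ends 24
z at 24 (size 4, align 2) → ends 28
vx at 28 (size 1, align 1) → ends 29
pad 1 to align 2 for cooldown
cooldown at 30 (size 10, align 2) → ends 40
target at 40 (size 4, align 2) → ends 44
hp at 44 (size 2, align 2) → ends 46
total 46 bytes, alignment 2
array of 11: 11 × 46 = 506

506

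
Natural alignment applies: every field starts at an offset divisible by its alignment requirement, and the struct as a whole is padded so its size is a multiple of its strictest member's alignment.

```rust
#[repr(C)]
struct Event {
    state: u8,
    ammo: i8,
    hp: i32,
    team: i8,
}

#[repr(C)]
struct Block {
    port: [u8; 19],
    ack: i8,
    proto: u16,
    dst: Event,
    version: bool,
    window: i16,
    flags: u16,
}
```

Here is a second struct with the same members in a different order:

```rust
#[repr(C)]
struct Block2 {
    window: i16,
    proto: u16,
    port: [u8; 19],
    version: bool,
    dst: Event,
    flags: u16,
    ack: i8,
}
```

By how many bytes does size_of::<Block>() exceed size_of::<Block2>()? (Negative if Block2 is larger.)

4

Event: 0..1  state  (1B, 1-aligned); 1..2  ammo  (1B, 1-aligned); 2..4  -- padding (2B); 4..8  hp  (4B, 4-aligned); 8..9  team  (1B, 1-aligned); 9..12  -- tail padding (3B); sizeof = 12, alignof = 4
0..19  port  (19B, 1-aligned)
19..20  ack  (1B, 1-aligned)
20..22  proto  (2B, 2-aligned)
22..24  -- padding (2B)
24..36  dst  (12B, 4-aligned)
36..37  version  (1B, 1-aligned)
37..38  -- padding (1B)
38..40  window  (2B, 2-aligned)
40..42  flags  (2B, 2-aligned)
42..44  -- tail padding (2B)
sizeof = 44, alignof = 4
— Block2 —
0..2  window  (2B, 2-aligned)
2..4  proto  (2B, 2-aligned)
4..23  port  (19B, 1-aligned)
23..24  version  (1B, 1-aligned)
24..36  dst  (12B, 4-aligned)
36..38  flags  (2B, 2-aligned)
38..39  ack  (1B, 1-aligned)
39..40  -- tail padding (1B)
sizeof = 40, alignof = 4
44 − 40 = 4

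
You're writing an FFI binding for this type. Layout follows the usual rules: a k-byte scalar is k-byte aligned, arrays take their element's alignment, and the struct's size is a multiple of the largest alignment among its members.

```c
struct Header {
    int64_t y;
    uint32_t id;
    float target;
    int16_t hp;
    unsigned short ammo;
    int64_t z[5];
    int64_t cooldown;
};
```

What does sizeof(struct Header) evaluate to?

0..8  y  (8B, 8-aligned)
8..12  id  (4B, 4-aligned)
12..16  target  (4B, 4-aligned)
16..18  hp  (2B, 2-aligned)
18..20  ammo  (2B, 2-aligned)
20..24  -- padding (4B)
24..64  z  (40B, 8-aligned)
64..72  cooldown  (8B, 8-aligned)
sizeof = 72, alignof = 8

72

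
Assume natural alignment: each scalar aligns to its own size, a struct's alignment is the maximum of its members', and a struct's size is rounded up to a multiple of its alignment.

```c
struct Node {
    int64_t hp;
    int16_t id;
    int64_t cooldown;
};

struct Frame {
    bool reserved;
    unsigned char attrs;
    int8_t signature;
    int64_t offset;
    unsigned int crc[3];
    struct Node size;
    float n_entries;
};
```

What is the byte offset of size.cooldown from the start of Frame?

Node: 0..8  hp  (8B, 8-aligned); 8..10  id  (2B, 2-aligned); 10..16  -- padding (6B); 16..24  cooldown  (8B, 8-aligned); sizeof = 24, alignof = 8
0..1  reserved  (1B, 1-aligned)
1..2  attrs  (1B, 1-aligned)
2..3  signature  (1B, 1-aligned)
3..8  -- padding (5B)
8..16  offset  (8B, 8-aligned)
16..28  crc  (12B, 4-aligned)
28..32  -- padding (4B)
32..56  size  (24B, 8-aligned)
within Node: cooldown at 16
32 + 16 = 48

48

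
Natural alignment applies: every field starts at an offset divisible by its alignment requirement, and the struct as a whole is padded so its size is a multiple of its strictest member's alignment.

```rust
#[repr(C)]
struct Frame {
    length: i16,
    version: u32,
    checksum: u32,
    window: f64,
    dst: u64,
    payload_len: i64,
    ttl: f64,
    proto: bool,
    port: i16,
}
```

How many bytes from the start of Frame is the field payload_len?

0..2  length  (2B, 2-aligned)
2..4  -- padding (2B)
4..8  version  (4B, 4-aligned)
8..12  checksum  (4B, 4-aligned)
12..16  -- padding (4B)
16..24  window  (8B, 8-aligned)
24..32  dst  (8B, 8-aligned)
32..40  payload_len  (8B, 8-aligned)

32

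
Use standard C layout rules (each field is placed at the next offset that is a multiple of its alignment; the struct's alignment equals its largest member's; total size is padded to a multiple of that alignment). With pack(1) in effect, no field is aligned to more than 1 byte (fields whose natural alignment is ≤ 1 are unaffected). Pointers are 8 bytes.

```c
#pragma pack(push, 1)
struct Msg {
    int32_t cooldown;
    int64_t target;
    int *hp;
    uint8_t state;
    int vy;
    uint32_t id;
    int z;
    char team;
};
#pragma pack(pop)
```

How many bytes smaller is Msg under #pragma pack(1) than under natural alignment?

natural layout:
  @0: cooldown [4B, align 4] → 4
  +4 pad (align 8)
  @8: target [8B, align 8] → 16
  @16: hp [8B, align 8] → 24
  @24: state [1B, align 1] → 25
  +3 pad (align 4)
  @28: vy [4B, align 4] → 32
  @32: id [4B, align 4] → 36
  @36: z [4B, align 4] → 40
  @40: team [1B, align 1] → 41
  +7 tail pad (align 8)
  size 48, align 8
packed(1) layout:
  @0: cooldown [4B, align 1] → 4
  @4: target [8B, align 1] → 12
  @12: hp [8B, align 1] → 20
  @20: state [1B, align 1] → 21
  @21: vy [4B, align 1] → 25
  @25: id [4B, align 1] → 29
  @29: z [4B, align 1] → 33
  @33: team [1B, align 1] → 34
  size 34, align 1
48 − 34 = 14

14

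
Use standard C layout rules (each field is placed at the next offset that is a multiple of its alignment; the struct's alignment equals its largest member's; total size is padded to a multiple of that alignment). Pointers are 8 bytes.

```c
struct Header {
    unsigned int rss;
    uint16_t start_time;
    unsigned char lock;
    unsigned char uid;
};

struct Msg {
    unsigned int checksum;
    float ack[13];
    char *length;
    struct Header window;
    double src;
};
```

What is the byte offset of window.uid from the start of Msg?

Header: rss at 0 (size 4, align 4) → ends 4; start_time at 4 (size 2, align 2) → ends 6; lock at 6 (size 1, align 1) → ends 7; uid at 7 (size 1, align 1) → ends 8; total 8 bytes, alignment 4
checksum at 0 (size 4, align 4) → ends 4
ack at 4 (size 52, align 4) → ends 56
length at 56 (size 8, align 8) → ends 64
window at 64 (size 8, align 4) → ends 72
within Header: uid at 7
64 + 7 = 71

71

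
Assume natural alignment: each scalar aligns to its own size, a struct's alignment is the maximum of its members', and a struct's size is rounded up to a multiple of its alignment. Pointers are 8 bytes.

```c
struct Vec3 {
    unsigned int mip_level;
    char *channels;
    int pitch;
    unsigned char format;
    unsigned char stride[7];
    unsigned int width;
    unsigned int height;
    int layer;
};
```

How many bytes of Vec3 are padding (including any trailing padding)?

mip_level at 0 (size 4, align 4) → ends 4
pad 4 to align 8 for channels
channels at 8 (size 8, align 8) → ends 16
pitch at 16 (size 4, align 4) → ends 20
format at 20 (size 1, align 1) → ends 21
stride at 21 (size 7, align 1) → ends 28
width at 28 (size 4, align 4) → ends 32
height at 32 (size 4, align 4) → ends 36
layer at 36 (size 4, align 4) → ends 40
total 40 bytes, alignment 8
data bytes 36, size 40 → padding 4

4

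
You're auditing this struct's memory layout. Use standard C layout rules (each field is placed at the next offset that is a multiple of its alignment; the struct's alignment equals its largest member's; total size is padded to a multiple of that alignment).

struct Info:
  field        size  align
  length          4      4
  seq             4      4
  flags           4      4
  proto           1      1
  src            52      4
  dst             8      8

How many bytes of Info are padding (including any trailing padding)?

7

length at 0 (size 4, align 4) → ends 4
seq at 4 (size 4, align 4) → ends 8
flags at 8 (size 4, align 4) → ends 12
proto at 12 (size 1, align 1) → ends 13
pad 3 to align 4 for src
src at 16 (size 52, align 4) → ends 68
pad 4 to align 8 for dst
dst at 72 (size 8, align 8) → ends 80
total 80 bytes, alignment 8
data bytes 73, size 80 → padding 7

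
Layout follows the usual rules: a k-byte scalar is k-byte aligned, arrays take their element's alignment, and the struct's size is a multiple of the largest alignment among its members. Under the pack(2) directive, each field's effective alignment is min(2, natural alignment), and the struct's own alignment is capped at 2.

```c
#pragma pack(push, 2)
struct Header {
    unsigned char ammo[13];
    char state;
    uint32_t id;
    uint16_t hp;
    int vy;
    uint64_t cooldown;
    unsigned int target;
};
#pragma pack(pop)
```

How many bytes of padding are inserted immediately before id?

@0: ammo [13B, align 1] → 13
@13: state [1B, align 1] → 14
@14: id [4B, align 2] → 18

0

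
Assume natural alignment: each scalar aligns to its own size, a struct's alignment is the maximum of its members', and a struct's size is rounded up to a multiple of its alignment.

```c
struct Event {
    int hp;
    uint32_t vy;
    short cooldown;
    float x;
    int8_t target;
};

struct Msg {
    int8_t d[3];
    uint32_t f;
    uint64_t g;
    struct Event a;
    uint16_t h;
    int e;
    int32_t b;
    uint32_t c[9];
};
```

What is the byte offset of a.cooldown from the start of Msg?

Event: @0: hp [4B, align 4] → 4; @4: vy [4B, align 4] → 8; @8: cooldown [2B, align 2] → 10; +2 pad (align 4); @12: x [4B, align 4] → 16; @16: target [1B, align 1] → 17; +3 tail pad (align 4); size 20, align 4
@0: d [3B, align 1] → 3
+1 pad (align 4)
@4: f [4B, align 4] → 8
@8: g [8B, align 8] → 16
@16: a [20B, align 4] → 36
within Event: cooldown at 8
16 + 8 = 24

24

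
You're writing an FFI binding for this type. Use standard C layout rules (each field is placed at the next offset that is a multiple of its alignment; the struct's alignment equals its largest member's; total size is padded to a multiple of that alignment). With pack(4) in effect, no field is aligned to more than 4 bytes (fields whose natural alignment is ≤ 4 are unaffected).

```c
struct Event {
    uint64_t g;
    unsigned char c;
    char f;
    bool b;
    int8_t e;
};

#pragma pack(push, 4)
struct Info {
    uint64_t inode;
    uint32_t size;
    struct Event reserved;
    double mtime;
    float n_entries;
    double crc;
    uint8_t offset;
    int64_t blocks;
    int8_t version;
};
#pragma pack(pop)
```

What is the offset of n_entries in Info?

Event: g at 0 (size 8, align 8) → ends 8; c at 8 (size 1, align 1) → ends 9; f at 9 (size 1, align 1) → ends 10; b at 10 (size 1, align 1) → ends 11; e at 11 (size 1, align 1) → ends 12; tail pad 4 to reach multiple of 8; total 16 bytes, alignment 8
inode at 0 (size 8, align 4) → ends 8
size at 8 (size 4, align 4) → ends 12
reserved at 12 (size 16, align 4) → ends 28
mtime at 28 (size 8, align 4) → ends 36
n_entries at 36 (size 4, align 4) → ends 40

36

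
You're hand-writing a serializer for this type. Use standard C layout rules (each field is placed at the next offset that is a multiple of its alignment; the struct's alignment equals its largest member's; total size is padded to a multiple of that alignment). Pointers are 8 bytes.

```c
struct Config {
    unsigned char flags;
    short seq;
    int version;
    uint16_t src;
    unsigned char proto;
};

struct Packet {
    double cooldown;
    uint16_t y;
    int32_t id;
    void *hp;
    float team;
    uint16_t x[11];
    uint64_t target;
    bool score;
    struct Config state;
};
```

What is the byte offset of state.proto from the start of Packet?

Config: @0: flags [1B, align 1] → 1; +1 pad (align 2); @2: seq [2B, align 2] → 4; @4: version [4B, align 4] → 8; @8: src [2B, align 2] → 10; @10: proto [1B, align 1] → 11; +1 tail pad (align 4); size 12, align 4
@0: cooldown [8B, align 8] → 8
@8: y [2B, align 2] → 10
+2 pad (align 4)
@12: id [4B, align 4] → 16
@16: hp [8B, align 8] → 24
@24: team [4B, align 4] → 28
@28: x [22B, align 2] → 50
+6 pad (align 8)
@56: target [8B, align 8] → 64
@64: score [1B, align 1] → 65
+3 pad (align 4)
@68: state [12B, align 4] → 80
within Config: proto at 10
68 + 10 = 78

78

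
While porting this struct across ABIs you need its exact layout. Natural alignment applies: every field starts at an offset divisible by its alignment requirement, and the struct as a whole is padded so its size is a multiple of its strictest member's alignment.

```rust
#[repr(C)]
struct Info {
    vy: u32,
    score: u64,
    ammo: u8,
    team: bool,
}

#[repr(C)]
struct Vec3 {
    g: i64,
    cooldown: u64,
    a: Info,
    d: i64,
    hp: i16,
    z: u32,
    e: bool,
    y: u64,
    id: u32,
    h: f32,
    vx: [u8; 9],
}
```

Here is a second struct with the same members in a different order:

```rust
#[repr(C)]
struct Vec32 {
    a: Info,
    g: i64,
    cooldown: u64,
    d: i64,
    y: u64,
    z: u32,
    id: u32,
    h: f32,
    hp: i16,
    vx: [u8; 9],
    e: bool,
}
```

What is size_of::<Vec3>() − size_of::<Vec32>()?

Info: vy at 0 (size 4, align 4) → ends 4; pad 4 to align 8 for score; score at 8 (size 8, align 8) → ends 16; ammo at 16 (size 1, align 1) → ends 17; team at 17 (size 1, align 1) → ends 18; tail pad 6 to reach multiple of 8; total 24 bytes, alignment 8
g at 0 (size 8, align 8) → ends 8
cooldown at 8 (size 8, align 8) → ends 16
a at 16 (size 24, align 8) → ends 40
d at 40 (size 8, align 8) → ends 48
hp at 48 (size 2, align 2) → ends 50
pad 2 to align 4 for z
z at 52 (size 4, align 4) → ends 56
e at 56 (size 1, align 1) → ends 57
pad 7 to align 8 for y
y at 64 (size 8, align 8) → ends 72
id at 72 (size 4, align 4) → ends 76
h at 76 (size 4, align 4) → ends 80
vx at 80 (size 9, align 1) → ends 89
tail pad 7 to reach multiple of 8
total 96 bytes, alignment 8
— Vec32 —
a at 0 (size 24, align 8) → ends 24
g at 24 (size 8, align 8) → ends 32
cooldown at 32 (size 8, align 8) → ends 40
d at 40 (size 8, align 8) → ends 48
y at 48 (size 8, align 8) → ends 56
z at 56 (size 4, align 4) → ends 60
id at 60 (size 4, align 4) → ends 64
h at 64 (size 4, align 4) → ends 68
hp at 68 (size 2, align 2) → ends 70
vx at 70 (size 9, align 1) → ends 79
e at 79 (size 1, align 1) → ends 80
total 80 bytes, alignment 8
96 − 80 = 16

16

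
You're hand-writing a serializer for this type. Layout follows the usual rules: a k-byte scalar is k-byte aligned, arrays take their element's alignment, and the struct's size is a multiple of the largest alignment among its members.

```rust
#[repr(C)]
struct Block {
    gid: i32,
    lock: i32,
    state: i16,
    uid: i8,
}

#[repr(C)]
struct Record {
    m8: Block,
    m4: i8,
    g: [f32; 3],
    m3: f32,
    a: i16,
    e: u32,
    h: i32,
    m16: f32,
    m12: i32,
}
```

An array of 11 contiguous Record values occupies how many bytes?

572

Block: @0: gid [4B, align 4] → 4; @4: lock [4B, align 4] → 8; @8: state [2B, align 2] → 10; @10: uid [1B, align 1] → 11; +1 tail pad (align 4); size 12, align 4
@0: m8 [12B, align 4] → 12
@12: m4 [1B, align 1] → 13
+3 pad (align 4)
@16: g [12B, align 4] → 28
@28: m3 [4B, align 4] → 32
@32: a [2B, align 2] → 34
+2 pad (align 4)
@36: e [4B, align 4] → 40
@40: h [4B, align 4] → 44
@44: m16 [4B, align 4] → 48
@48: m12 [4B, align 4] → 52
size 52, align 4
array of 11: 11 × 52 = 572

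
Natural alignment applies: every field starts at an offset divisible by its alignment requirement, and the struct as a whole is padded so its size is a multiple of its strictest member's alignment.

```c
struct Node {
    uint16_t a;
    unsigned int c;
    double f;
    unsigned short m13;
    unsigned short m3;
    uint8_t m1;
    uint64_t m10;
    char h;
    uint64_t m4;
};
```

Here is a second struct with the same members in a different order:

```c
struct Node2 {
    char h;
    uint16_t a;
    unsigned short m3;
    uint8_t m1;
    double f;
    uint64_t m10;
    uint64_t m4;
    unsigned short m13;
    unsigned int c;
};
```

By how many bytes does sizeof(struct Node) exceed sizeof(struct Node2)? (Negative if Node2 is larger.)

@0: a [2B, align 2] → 2
+2 pad (align 4)
@4: c [4B, align 4] → 8
@8: f [8B, align 8] → 16
@16: m13 [2B, align 2] → 18
@18: m3 [2B, align 2] → 20
@20: m1 [1B, align 1] → 21
+3 pad (align 8)
@24: m10 [8B, align 8] → 32
@32: h [1B, align 1] → 33
+7 pad (align 8)
@40: m4 [8B, align 8] → 48
size 48, align 8
— Node2 —
@0: h [1B, align 1] → 1
+1 pad (align 2)
@2: a [2B, align 2] → 4
@4: m3 [2B, align 2] → 6
@6: m1 [1B, align 1] → 7
+1 pad (align 8)
@8: f [8B, align 8] → 16
@16: m10 [8B, align 8] → 24
@24: m4 [8B, align 8] → 32
@32: m13 [2B, align 2] → 34
+2 pad (align 4)
@36: c [4B, align 4] → 40
size 40, align 8
48 − 40 = 8

8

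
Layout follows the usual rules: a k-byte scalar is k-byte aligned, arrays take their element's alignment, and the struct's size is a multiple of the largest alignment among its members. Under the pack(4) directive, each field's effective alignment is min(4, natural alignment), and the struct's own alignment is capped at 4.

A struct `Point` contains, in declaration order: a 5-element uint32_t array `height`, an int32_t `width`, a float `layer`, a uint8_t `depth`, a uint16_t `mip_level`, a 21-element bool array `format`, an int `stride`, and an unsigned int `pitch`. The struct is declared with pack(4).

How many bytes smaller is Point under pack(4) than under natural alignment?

natural layout:
  height at 0 (size 20, align 4) → ends 20
  width at 20 (size 4, align 4) → ends 24
  layer at 24 (size 4, align 4) → ends 28
  depth at 28 (size 1, align 1) → ends 29
  pad 1 to align 2 for mip_level
  mip_level at 30 (size 2, align 2) → ends 32
  format at 32 (size 21, align 1) → ends 53
  pad 3 to align 4 for stride
  stride at 56 (size 4, align 4) → ends 60
  pitch at 60 (size 4, align 4) → ends 64
  total 64 bytes, alignment 4
packed(4) layout:
  height at 0 (size 20, align 4) → ends 20
  width at 20 (size 4, align 4) → ends 24
  layer at 24 (size 4, align 4) → ends 28
  depth at 28 (size 1, align 1) → ends 29
  pad 1 to align 2 for mip_level
  mip_level at 30 (size 2, align 2) → ends 32
  format at 32 (size 21, align 1) → ends 53
  pad 3 to align 4 for stride
  stride at 56 (size 4, align 4) → ends 60
  pitch at 60 (size 4, align 4) → ends 64
  total 64 bytes, alignment 4
64 − 64 = 0

0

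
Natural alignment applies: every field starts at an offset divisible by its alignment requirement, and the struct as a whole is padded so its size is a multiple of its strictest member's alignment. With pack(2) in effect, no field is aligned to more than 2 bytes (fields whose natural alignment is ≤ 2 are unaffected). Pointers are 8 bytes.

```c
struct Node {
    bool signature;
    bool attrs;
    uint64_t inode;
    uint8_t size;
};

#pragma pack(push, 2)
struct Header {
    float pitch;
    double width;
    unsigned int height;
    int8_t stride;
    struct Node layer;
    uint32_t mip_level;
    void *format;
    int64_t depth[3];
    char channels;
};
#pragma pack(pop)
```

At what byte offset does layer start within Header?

18

Node: signature at 0 (size 1, align 1) → ends 1; attrs at 1 (size 1, align 1) → ends 2; pad 6 to align 8 for inode; inode at 8 (size 8, align 8) → ends 16; size at 16 (size 1, align 1) → ends 17; tail pad 7 to reach multiple of 8; total 24 bytes, alignment 8
pitch at 0 (size 4, align 2) → ends 4
width at 4 (size 8, align 2) → ends 12
height at 12 (size 4, align 2) → ends 16
stride at 16 (size 1, align 1) → ends 17
pad 1 to align 2 for layer
layer at 18 (size 24, align 2) → ends 42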